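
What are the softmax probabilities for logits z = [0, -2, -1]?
p = [0.6652, 0.09, 0.2447]

exp(z) = [1, 0.1353, 0.3679]
Sum = 1.503
p = [0.6652, 0.09, 0.2447]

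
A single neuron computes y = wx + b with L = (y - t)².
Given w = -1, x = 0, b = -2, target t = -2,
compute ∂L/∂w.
∂L/∂w = 0

y = wx + b = (-1)(0) + -2 = -2
∂L/∂y = 2(y - t) = 2(-2 - -2) = 0
∂y/∂w = x = 0
∂L/∂w = ∂L/∂y · ∂y/∂w = 0 × 0 = 0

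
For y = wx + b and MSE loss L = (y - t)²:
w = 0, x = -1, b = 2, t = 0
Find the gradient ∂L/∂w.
∂L/∂w = -4

y = wx + b = (0)(-1) + 2 = 2
∂L/∂y = 2(y - t) = 2(2 - 0) = 4
∂y/∂w = x = -1
∂L/∂w = ∂L/∂y · ∂y/∂w = 4 × -1 = -4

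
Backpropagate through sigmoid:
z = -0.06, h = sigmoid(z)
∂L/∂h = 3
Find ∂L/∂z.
∂L/∂z = 0.7493

σ(-0.06) = 0.485
σ'(-0.06) = σ(-0.06)(1 - σ(-0.06)) = 0.485 × 0.515 = 0.2498
∂L/∂z = ∂L/∂h · σ'(z) = 3 × 0.2498 = 0.7493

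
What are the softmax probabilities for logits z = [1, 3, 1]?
p = [0.1065, 0.787, 0.1065]

exp(z) = [2.718, 20.09, 2.718]
Sum = 25.52
p = [0.1065, 0.787, 0.1065]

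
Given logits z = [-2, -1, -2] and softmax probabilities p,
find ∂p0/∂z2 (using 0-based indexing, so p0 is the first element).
∂p0/∂z2 = -0.04492

p = softmax(z) = [0.2119, 0.5761, 0.2119]
p0 = 0.2119, p2 = 0.2119

∂p0/∂z2 = -p0 × p2 = -0.2119 × 0.2119 = -0.04492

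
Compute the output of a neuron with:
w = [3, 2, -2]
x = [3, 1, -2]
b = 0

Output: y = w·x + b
y = 15

y = (3)(3) + (2)(1) + (-2)(-2) + 0 = 15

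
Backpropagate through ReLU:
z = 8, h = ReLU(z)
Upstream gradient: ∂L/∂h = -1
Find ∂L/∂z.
∂L/∂z = -1

h = ReLU(8) = 8
Since z > 0: ∂h/∂z = 1
∂L/∂z = ∂L/∂h · ∂h/∂z = -1 × 1 = -1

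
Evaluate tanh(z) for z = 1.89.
0.9554

tanh(1.89) = (e^(1.89) - e^(-1.89))/(e^(1.89) + e^(-1.89)) = 0.9554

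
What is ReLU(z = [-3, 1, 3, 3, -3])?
h = [0, 1, 3, 3, 0]

ReLU applied element-wise: max(0,-3)=0, max(0,1)=1, max(0,3)=3, max(0,3)=3, max(0,-3)=0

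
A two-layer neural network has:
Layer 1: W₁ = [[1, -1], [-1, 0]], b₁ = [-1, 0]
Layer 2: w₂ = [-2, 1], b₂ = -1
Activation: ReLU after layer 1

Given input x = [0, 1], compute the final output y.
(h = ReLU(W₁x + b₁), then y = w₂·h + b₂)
y = -1

Layer 1 pre-activation: z₁ = [-2, 0]
After ReLU: h = [0, 0]
Layer 2 output: y = -2×0 + 1×0 + -1 = -1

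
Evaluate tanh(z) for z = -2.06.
-0.968

tanh(-2.06) = (e^(-2.06) - e^(2.06))/(e^(-2.06) + e^(2.06)) = -0.968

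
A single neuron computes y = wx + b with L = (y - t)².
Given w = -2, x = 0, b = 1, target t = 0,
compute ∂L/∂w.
∂L/∂w = 0

y = wx + b = (-2)(0) + 1 = 1
∂L/∂y = 2(y - t) = 2(1 - 0) = 2
∂y/∂w = x = 0
∂L/∂w = ∂L/∂y · ∂y/∂w = 2 × 0 = 0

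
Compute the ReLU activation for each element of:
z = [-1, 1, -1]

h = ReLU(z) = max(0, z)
h = [0, 1, 0]

ReLU applied element-wise: max(0,-1)=0, max(0,1)=1, max(0,-1)=0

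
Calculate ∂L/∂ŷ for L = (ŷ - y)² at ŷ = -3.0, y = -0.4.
∂L/∂ŷ = -5.2

∂L/∂ŷ = 2(ŷ - y) = 2(-3.0 - -0.4) = 2(-2.6) = -5.2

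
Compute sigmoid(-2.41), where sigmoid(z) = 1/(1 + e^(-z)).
0.08241

sigmoid(-2.41) = 1/(1 + e^(2.41)) = 1/(1 + 11.13) = 0.08241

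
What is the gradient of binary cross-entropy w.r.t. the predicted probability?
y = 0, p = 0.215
∂L/∂p = 1.274

∂L/∂p = -y/p + (1-y)/(1-p) = 0 + 1/0.785 = 1.274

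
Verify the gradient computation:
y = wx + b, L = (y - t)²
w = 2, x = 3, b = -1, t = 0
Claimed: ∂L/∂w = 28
Incorrect

y = (2)(3) + -1 = 5
∂L/∂y = 2(y - t) = 2(5 - 0) = 10
∂y/∂w = x = 3
∂L/∂w = 10 × 3 = 30

Claimed value: 28
Incorrect: The correct gradient is 30.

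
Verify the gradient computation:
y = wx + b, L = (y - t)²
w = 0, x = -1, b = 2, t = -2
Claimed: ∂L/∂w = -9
Incorrect

y = (0)(-1) + 2 = 2
∂L/∂y = 2(y - t) = 2(2 - -2) = 8
∂y/∂w = x = -1
∂L/∂w = 8 × -1 = -8

Claimed value: -9
Incorrect: The correct gradient is -8.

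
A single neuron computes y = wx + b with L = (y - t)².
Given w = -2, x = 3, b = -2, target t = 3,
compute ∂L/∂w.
∂L/∂w = -66

y = wx + b = (-2)(3) + -2 = -8
∂L/∂y = 2(y - t) = 2(-8 - 3) = -22
∂y/∂w = x = 3
∂L/∂w = ∂L/∂y · ∂y/∂w = -22 × 3 = -66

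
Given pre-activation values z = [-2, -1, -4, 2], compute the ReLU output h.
h = [0, 0, 0, 2]

ReLU applied element-wise: max(0,-2)=0, max(0,-1)=0, max(0,-4)=0, max(0,2)=2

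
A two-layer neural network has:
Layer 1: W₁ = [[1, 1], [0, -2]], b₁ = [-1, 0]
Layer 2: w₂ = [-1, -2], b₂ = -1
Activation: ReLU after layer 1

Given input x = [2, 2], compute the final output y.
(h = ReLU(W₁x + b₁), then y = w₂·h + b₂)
y = -4

Layer 1 pre-activation: z₁ = [3, -4]
After ReLU: h = [3, 0]
Layer 2 output: y = -1×3 + -2×0 + -1 = -4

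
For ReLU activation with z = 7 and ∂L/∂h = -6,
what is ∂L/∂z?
∂L/∂z = -6

h = ReLU(7) = 7
Since z > 0: ∂h/∂z = 1
∂L/∂z = ∂L/∂h · ∂h/∂z = -6 × 1 = -6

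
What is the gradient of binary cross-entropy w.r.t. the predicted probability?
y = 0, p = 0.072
∂L/∂p = 1.078

∂L/∂p = -y/p + (1-y)/(1-p) = 0 + 1/0.928 = 1.078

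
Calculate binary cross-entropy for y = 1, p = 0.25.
L = 1.386

L = -1·log(0.25) - 0·log(0.75) = -log(0.25) = 1.386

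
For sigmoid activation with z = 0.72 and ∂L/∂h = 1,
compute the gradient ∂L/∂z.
∂L/∂z = 0.2202

σ(0.72) = 0.6726
σ'(0.72) = σ(0.72)(1 - σ(0.72)) = 0.6726 × 0.3274 = 0.2202
∂L/∂z = ∂L/∂h · σ'(z) = 1 × 0.2202 = 0.2202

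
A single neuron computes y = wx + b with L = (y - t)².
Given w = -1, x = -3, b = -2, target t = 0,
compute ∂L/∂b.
∂L/∂b = 2

y = wx + b = (-1)(-3) + -2 = 1
∂L/∂y = 2(y - t) = 2(1 - 0) = 2
∂y/∂b = 1
∂L/∂b = ∂L/∂y · ∂y/∂b = 2 × 1 = 2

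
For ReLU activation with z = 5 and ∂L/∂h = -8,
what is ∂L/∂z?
∂L/∂z = -8

h = ReLU(5) = 5
Since z > 0: ∂h/∂z = 1
∂L/∂z = ∂L/∂h · ∂h/∂z = -8 × 1 = -8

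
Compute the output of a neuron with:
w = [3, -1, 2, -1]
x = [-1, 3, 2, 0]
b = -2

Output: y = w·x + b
y = -4

y = (3)(-1) + (-1)(3) + (2)(2) + (-1)(0) + -2 = -4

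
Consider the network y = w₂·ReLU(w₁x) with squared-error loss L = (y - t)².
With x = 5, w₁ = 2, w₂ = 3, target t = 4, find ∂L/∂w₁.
∂L/∂w₁ = 780

Forward pass:
z = w₁x = 2×5 = 10
h = ReLU(10) = 10
y = w₂h = 3×10 = 30

Backward pass:
∂L/∂y = 2(y - t) = 2(30 - 4) = 52
∂y/∂h = w₂ = 3
∂h/∂z = 1 (ReLU derivative)
∂z/∂w₁ = x = 5

∂L/∂w₁ = 52 × 3 × 1 × 5 = 780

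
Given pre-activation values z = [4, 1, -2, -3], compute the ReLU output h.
h = [4, 1, 0, 0]

ReLU applied element-wise: max(0,4)=4, max(0,1)=1, max(0,-2)=0, max(0,-3)=0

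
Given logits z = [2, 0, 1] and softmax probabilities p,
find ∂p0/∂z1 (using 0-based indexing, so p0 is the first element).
∂p0/∂z1 = -0.05989

p = softmax(z) = [0.6652, 0.09003, 0.2447]
p0 = 0.6652, p1 = 0.09003

∂p0/∂z1 = -p0 × p1 = -0.6652 × 0.09003 = -0.05989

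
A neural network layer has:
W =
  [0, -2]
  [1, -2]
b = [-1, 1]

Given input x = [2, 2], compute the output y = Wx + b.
y = [-5, -1]

Wx = [0×2 + -2×2, 1×2 + -2×2]
   = [-4, -2]
y = Wx + b = [-4 + -1, -2 + 1] = [-5, -1]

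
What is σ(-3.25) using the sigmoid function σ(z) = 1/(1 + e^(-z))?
0.03733

sigmoid(-3.25) = 1/(1 + e^(3.25)) = 1/(1 + 25.79) = 0.03733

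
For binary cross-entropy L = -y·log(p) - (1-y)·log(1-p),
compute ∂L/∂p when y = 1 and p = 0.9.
∂L/∂p = -1.111

∂L/∂p = -y/p + (1-y)/(1-p) = -1/0.9 + 0 = -1.111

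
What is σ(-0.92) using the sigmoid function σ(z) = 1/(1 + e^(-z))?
0.285

sigmoid(-0.92) = 1/(1 + e^(0.92)) = 1/(1 + 2.509) = 0.285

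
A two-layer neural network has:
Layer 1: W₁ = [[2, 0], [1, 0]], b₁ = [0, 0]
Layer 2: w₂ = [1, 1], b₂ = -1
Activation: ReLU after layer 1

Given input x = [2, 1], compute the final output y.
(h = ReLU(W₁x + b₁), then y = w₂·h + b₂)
y = 5

Layer 1 pre-activation: z₁ = [4, 2]
After ReLU: h = [4, 2]
Layer 2 output: y = 1×4 + 1×2 + -1 = 5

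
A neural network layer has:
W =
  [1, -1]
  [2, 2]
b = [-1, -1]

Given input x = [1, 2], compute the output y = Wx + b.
y = [-2, 5]

Wx = [1×1 + -1×2, 2×1 + 2×2]
   = [-1, 6]
y = Wx + b = [-1 + -1, 6 + -1] = [-2, 5]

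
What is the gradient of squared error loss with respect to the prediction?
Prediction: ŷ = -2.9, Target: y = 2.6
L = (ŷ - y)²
∂L/∂ŷ = -11.0

∂L/∂ŷ = 2(ŷ - y) = 2(-2.9 - 2.6) = 2(-5.5) = -11.0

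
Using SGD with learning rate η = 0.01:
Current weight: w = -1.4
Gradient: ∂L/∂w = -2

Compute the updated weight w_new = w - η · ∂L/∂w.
w_new = -1.38

w_new = w - η·∂L/∂w = -1.4 - 0.01×(-2) = -1.4 - (-0.02) = -1.38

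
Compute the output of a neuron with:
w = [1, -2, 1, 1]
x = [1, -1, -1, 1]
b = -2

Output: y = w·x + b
y = 1

y = (1)(1) + (-2)(-1) + (1)(-1) + (1)(1) + -2 = 1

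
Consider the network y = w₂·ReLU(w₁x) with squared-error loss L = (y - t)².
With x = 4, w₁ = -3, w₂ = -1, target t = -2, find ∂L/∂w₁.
∂L/∂w₁ = 0

Forward pass:
z = w₁x = -3×4 = -12
h = ReLU(-12) = 0
y = w₂h = -1×0 = 0

Backward pass:
∂L/∂y = 2(y - t) = 2(0 - -2) = 4
∂y/∂h = w₂ = -1
∂h/∂z = 0 (ReLU derivative)
∂z/∂w₁ = x = 4

∂L/∂w₁ = 4 × -1 × 0 × 4 = 0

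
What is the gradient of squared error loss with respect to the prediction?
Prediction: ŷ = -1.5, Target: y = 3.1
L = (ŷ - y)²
∂L/∂ŷ = -9.2

∂L/∂ŷ = 2(ŷ - y) = 2(-1.5 - 3.1) = 2(-4.6) = -9.2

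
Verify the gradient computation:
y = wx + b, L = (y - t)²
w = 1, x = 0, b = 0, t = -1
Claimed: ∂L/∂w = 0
Correct

y = (1)(0) + 0 = 0
∂L/∂y = 2(y - t) = 2(0 - -1) = 2
∂y/∂w = x = 0
∂L/∂w = 2 × 0 = 0

Claimed value: 0
Correct: The correct gradient is 0.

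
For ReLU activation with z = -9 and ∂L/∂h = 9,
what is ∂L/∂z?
∂L/∂z = 0

h = ReLU(-9) = 0
Since z < 0: ∂h/∂z = 0
∂L/∂z = ∂L/∂h · ∂h/∂z = 9 × 0 = 0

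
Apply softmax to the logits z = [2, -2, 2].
p = [0.4955, 0.0091, 0.4955]

exp(z) = [7.389, 0.1353, 7.389]
Sum = 14.91
p = [0.4955, 0.0091, 0.4955]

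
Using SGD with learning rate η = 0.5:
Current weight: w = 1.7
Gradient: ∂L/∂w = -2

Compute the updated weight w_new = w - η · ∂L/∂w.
w_new = 2.7

w_new = w - η·∂L/∂w = 1.7 - 0.5×(-2) = 1.7 - (-1) = 2.7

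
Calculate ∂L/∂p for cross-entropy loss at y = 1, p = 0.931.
∂L/∂p = -1.074

∂L/∂p = -y/p + (1-y)/(1-p) = -1/0.931 + 0 = -1.074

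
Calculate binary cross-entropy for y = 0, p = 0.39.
L = 0.4943

L = -0·log(0.39) - 1·log(0.61) = -log(0.61) = 0.4943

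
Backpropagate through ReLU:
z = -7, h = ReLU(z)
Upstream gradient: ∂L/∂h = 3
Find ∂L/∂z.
∂L/∂z = 0

h = ReLU(-7) = 0
Since z < 0: ∂h/∂z = 0
∂L/∂z = ∂L/∂h · ∂h/∂z = 3 × 0 = 0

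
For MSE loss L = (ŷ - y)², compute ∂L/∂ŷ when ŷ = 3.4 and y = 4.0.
∂L/∂ŷ = -1.2

∂L/∂ŷ = 2(ŷ - y) = 2(3.4 - 4.0) = 2(-0.6) = -1.2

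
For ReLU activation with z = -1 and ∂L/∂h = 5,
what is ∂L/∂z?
∂L/∂z = 0

h = ReLU(-1) = 0
Since z < 0: ∂h/∂z = 0
∂L/∂z = ∂L/∂h · ∂h/∂z = 5 × 0 = 0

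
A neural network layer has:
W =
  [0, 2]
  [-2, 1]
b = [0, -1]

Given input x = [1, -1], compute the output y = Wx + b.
y = [-2, -4]

Wx = [0×1 + 2×-1, -2×1 + 1×-1]
   = [-2, -3]
y = Wx + b = [-2 + 0, -3 + -1] = [-2, -4]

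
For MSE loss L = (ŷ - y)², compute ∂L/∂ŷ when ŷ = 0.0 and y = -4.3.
∂L/∂ŷ = 8.6

∂L/∂ŷ = 2(ŷ - y) = 2(0.0 - -4.3) = 2(4.3) = 8.6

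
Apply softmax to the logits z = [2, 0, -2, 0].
p = [0.7758, 0.105, 0.0142, 0.105]

exp(z) = [7.389, 1, 0.1353, 1]
Sum = 9.524
p = [0.7758, 0.105, 0.0142, 0.105]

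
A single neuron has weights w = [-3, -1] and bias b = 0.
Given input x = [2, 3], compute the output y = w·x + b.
y = -9

y = (-3)(2) + (-1)(3) + 0 = -9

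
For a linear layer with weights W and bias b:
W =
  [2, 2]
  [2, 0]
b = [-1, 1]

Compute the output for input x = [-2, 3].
y = [1, -3]

Wx = [2×-2 + 2×3, 2×-2 + 0×3]
   = [2, -4]
y = Wx + b = [2 + -1, -4 + 1] = [1, -3]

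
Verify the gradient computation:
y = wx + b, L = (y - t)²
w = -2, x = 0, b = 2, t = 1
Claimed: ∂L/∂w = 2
Incorrect

y = (-2)(0) + 2 = 2
∂L/∂y = 2(y - t) = 2(2 - 1) = 2
∂y/∂w = x = 0
∂L/∂w = 2 × 0 = 0

Claimed value: 2
Incorrect: The correct gradient is 0.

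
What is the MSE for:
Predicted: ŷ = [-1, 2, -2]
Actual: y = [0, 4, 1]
MSE = 4.667

MSE = (1/3)((-1-0)² + (2-4)² + (-2-1)²) = (1/3)(1 + 4 + 9) = 4.667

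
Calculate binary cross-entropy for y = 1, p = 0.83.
L = 0.1863

L = -1·log(0.83) - 0·log(0.17) = -log(0.83) = 0.1863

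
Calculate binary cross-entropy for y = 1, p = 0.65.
L = 0.4308

L = -1·log(0.65) - 0·log(0.35) = -log(0.65) = 0.4308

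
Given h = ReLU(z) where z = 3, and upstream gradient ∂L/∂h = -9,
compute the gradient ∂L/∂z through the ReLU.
∂L/∂z = -9

h = ReLU(3) = 3
Since z > 0: ∂h/∂z = 1
∂L/∂z = ∂L/∂h · ∂h/∂z = -9 × 1 = -9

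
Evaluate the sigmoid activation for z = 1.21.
0.7703

sigmoid(1.21) = 1/(1 + e^(-1.21)) = 1/(1 + 0.2982) = 0.7703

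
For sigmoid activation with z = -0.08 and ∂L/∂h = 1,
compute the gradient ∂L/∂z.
∂L/∂z = 0.2496

σ(-0.08) = 0.48
σ'(-0.08) = σ(-0.08)(1 - σ(-0.08)) = 0.48 × 0.52 = 0.2496
∂L/∂z = ∂L/∂h · σ'(z) = 1 × 0.2496 = 0.2496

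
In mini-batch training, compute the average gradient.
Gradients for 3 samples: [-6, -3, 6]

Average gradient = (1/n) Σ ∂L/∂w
Average gradient = -1

Average = (1/3)(-6 + -3 + 6) = -3/3 = -1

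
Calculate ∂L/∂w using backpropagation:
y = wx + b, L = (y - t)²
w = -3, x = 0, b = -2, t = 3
∂L/∂w = 0

y = wx + b = (-3)(0) + -2 = -2
∂L/∂y = 2(y - t) = 2(-2 - 3) = -10
∂y/∂w = x = 0
∂L/∂w = ∂L/∂y · ∂y/∂w = -10 × 0 = 0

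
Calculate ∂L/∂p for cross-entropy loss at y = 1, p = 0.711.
∂L/∂p = -1.406

∂L/∂p = -y/p + (1-y)/(1-p) = -1/0.711 + 0 = -1.406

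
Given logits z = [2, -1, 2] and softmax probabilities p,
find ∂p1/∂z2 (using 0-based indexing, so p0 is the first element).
∂p1/∂z2 = -0.01185

p = softmax(z) = [0.4879, 0.02429, 0.4879]
p1 = 0.02429, p2 = 0.4879

∂p1/∂z2 = -p1 × p2 = -0.02429 × 0.4879 = -0.01185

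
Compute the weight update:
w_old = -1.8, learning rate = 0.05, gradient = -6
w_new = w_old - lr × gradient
w_new = -1.5

w_new = w - η·∂L/∂w = -1.8 - 0.05×(-6) = -1.8 - (-0.3) = -1.5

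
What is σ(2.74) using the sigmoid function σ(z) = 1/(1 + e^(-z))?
0.9393

sigmoid(2.74) = 1/(1 + e^(-2.74)) = 1/(1 + 0.06457) = 0.9393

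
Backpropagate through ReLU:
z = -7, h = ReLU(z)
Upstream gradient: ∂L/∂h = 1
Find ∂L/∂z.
∂L/∂z = 0

h = ReLU(-7) = 0
Since z < 0: ∂h/∂z = 0
∂L/∂z = ∂L/∂h · ∂h/∂z = 1 × 0 = 0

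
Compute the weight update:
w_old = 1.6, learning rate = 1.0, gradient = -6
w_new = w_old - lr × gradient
w_new = 7.6

w_new = w - η·∂L/∂w = 1.6 - 1.0×(-6) = 1.6 - (-6) = 7.6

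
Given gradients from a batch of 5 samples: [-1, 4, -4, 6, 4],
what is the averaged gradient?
Average gradient = 1.8

Average = (1/5)(-1 + 4 + -4 + 6 + 4) = 9/5 = 1.8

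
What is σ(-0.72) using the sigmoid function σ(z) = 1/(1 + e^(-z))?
0.3274

sigmoid(-0.72) = 1/(1 + e^(0.72)) = 1/(1 + 2.054) = 0.3274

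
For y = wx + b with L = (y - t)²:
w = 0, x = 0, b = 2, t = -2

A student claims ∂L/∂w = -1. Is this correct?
Incorrect

y = (0)(0) + 2 = 2
∂L/∂y = 2(y - t) = 2(2 - -2) = 8
∂y/∂w = x = 0
∂L/∂w = 8 × 0 = 0

Claimed value: -1
Incorrect: The correct gradient is 0.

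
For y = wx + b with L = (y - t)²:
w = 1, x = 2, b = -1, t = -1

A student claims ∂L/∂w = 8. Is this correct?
Correct

y = (1)(2) + -1 = 1
∂L/∂y = 2(y - t) = 2(1 - -1) = 4
∂y/∂w = x = 2
∂L/∂w = 4 × 2 = 8

Claimed value: 8
Correct: The correct gradient is 8.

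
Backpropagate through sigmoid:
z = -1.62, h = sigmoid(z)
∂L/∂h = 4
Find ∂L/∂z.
∂L/∂z = 0.5516

σ(-1.62) = 0.1652
σ'(-1.62) = σ(-1.62)(1 - σ(-1.62)) = 0.1652 × 0.8348 = 0.1379
∂L/∂z = ∂L/∂h · σ'(z) = 4 × 0.1379 = 0.5516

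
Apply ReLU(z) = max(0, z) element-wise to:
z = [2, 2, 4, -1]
h = [2, 2, 4, 0]

ReLU applied element-wise: max(0,2)=2, max(0,2)=2, max(0,4)=4, max(0,-1)=0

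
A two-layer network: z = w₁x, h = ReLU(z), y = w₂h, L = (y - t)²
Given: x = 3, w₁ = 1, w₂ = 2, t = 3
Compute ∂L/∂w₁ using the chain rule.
∂L/∂w₁ = 36

Forward pass:
z = w₁x = 1×3 = 3
h = ReLU(3) = 3
y = w₂h = 2×3 = 6

Backward pass:
∂L/∂y = 2(y - t) = 2(6 - 3) = 6
∂y/∂h = w₂ = 2
∂h/∂z = 1 (ReLU derivative)
∂z/∂w₁ = x = 3

∂L/∂w₁ = 6 × 2 × 1 × 3 = 36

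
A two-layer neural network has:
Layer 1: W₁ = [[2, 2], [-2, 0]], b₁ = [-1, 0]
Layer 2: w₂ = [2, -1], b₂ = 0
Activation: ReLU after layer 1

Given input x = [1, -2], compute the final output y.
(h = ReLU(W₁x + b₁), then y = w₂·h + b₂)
y = 0

Layer 1 pre-activation: z₁ = [-3, -2]
After ReLU: h = [0, 0]
Layer 2 output: y = 2×0 + -1×0 + 0 = 0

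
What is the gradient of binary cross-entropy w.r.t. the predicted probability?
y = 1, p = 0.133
∂L/∂p = -7.519

∂L/∂p = -y/p + (1-y)/(1-p) = -1/0.133 + 0 = -7.519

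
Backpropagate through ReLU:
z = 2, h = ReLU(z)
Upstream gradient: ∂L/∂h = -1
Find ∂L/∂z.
∂L/∂z = -1

h = ReLU(2) = 2
Since z > 0: ∂h/∂z = 1
∂L/∂z = ∂L/∂h · ∂h/∂z = -1 × 1 = -1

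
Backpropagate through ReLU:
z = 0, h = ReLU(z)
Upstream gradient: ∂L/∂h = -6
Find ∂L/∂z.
∂L/∂z = 0

h = ReLU(0) = 0
At z = 0: ∂h/∂z = 0 (by convention)
∂L/∂z = ∂L/∂h · ∂h/∂z = -6 × 0 = 0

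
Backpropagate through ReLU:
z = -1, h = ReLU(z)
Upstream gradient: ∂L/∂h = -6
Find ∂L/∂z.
∂L/∂z = 0

h = ReLU(-1) = 0
Since z < 0: ∂h/∂z = 0
∂L/∂z = ∂L/∂h · ∂h/∂z = -6 × 0 = 0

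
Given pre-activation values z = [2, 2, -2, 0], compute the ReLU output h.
h = [2, 2, 0, 0]

ReLU applied element-wise: max(0,2)=2, max(0,2)=2, max(0,-2)=0, max(0,0)=0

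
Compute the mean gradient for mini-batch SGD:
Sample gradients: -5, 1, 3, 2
Average gradient = 0.25

Average = (1/4)(-5 + 1 + 3 + 2) = 1/4 = 0.25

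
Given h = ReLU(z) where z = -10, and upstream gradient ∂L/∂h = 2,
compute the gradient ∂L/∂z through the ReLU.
∂L/∂z = 0

h = ReLU(-10) = 0
Since z < 0: ∂h/∂z = 0
∂L/∂z = ∂L/∂h · ∂h/∂z = 2 × 0 = 0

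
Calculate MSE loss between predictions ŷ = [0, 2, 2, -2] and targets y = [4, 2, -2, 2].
MSE = 12

MSE = (1/4)((0-4)² + (2-2)² + (2--2)² + (-2-2)²) = (1/4)(16 + 0 + 16 + 16) = 12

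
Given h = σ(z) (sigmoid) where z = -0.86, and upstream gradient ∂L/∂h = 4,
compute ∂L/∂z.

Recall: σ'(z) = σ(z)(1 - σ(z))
∂L/∂z = 0.8357

σ(-0.86) = 0.2973
σ'(-0.86) = σ(-0.86)(1 - σ(-0.86)) = 0.2973 × 0.7027 = 0.2089
∂L/∂z = ∂L/∂h · σ'(z) = 4 × 0.2089 = 0.8357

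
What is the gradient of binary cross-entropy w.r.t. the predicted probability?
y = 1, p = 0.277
∂L/∂p = -3.61

∂L/∂p = -y/p + (1-y)/(1-p) = -1/0.277 + 0 = -3.61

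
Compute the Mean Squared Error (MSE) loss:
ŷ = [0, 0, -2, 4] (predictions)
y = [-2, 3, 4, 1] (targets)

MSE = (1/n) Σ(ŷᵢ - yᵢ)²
MSE = 14.5

MSE = (1/4)((0--2)² + (0-3)² + (-2-4)² + (4-1)²) = (1/4)(4 + 9 + 36 + 9) = 14.5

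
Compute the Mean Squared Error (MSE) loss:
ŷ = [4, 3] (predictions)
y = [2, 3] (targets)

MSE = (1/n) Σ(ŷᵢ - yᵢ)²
MSE = 2

MSE = (1/2)((4-2)² + (3-3)²) = (1/2)(4 + 0) = 2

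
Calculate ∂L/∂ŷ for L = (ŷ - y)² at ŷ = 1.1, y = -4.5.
∂L/∂ŷ = 11.2

∂L/∂ŷ = 2(ŷ - y) = 2(1.1 - -4.5) = 2(5.6) = 11.2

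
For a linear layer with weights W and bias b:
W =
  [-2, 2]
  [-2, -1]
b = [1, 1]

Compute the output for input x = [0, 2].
y = [5, -1]

Wx = [-2×0 + 2×2, -2×0 + -1×2]
   = [4, -2]
y = Wx + b = [4 + 1, -2 + 1] = [5, -1]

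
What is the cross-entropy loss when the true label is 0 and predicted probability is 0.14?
L = 0.1508

L = -0·log(0.14) - 1·log(0.86) = -log(0.86) = 0.1508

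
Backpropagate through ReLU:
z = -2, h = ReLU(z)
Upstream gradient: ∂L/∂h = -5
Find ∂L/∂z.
∂L/∂z = 0

h = ReLU(-2) = 0
Since z < 0: ∂h/∂z = 0
∂L/∂z = ∂L/∂h · ∂h/∂z = -5 × 0 = 0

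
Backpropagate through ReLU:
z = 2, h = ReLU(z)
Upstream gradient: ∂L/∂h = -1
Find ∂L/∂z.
∂L/∂z = -1

h = ReLU(2) = 2
Since z > 0: ∂h/∂z = 1
∂L/∂z = ∂L/∂h · ∂h/∂z = -1 × 1 = -1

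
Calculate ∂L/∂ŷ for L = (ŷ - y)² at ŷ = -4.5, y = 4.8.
∂L/∂ŷ = -18.6

∂L/∂ŷ = 2(ŷ - y) = 2(-4.5 - 4.8) = 2(-9.3) = -18.6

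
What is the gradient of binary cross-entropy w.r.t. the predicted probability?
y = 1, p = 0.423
∂L/∂p = -2.364

∂L/∂p = -y/p + (1-y)/(1-p) = -1/0.423 + 0 = -2.364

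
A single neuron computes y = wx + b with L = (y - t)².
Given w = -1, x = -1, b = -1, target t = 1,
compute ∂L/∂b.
∂L/∂b = -2

y = wx + b = (-1)(-1) + -1 = 0
∂L/∂y = 2(y - t) = 2(0 - 1) = -2
∂y/∂b = 1
∂L/∂b = ∂L/∂y · ∂y/∂b = -2 × 1 = -2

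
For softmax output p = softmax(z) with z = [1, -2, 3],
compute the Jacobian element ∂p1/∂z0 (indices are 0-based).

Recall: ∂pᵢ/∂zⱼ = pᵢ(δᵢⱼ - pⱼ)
∂p1/∂z0 = -0.0006991

p = softmax(z) = [0.1185, 0.0059, 0.8756]
p1 = 0.0059, p0 = 0.1185

∂p1/∂z0 = -p1 × p0 = -0.0059 × 0.1185 = -0.0006991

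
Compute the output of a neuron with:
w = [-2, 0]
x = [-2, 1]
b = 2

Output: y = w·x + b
y = 6

y = (-2)(-2) + (0)(1) + 2 = 6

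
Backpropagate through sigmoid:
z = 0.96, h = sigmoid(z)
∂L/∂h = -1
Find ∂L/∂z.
∂L/∂z = -0.2002

σ(0.96) = 0.7231
σ'(0.96) = σ(0.96)(1 - σ(0.96)) = 0.7231 × 0.2769 = 0.2002
∂L/∂z = ∂L/∂h · σ'(z) = -1 × 0.2002 = -0.2002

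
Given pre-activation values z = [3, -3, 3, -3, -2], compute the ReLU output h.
h = [3, 0, 3, 0, 0]

ReLU applied element-wise: max(0,3)=3, max(0,-3)=0, max(0,3)=3, max(0,-3)=0, max(0,-2)=0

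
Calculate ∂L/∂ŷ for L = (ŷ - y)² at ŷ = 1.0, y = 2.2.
∂L/∂ŷ = -2.4

∂L/∂ŷ = 2(ŷ - y) = 2(1.0 - 2.2) = 2(-1.2) = -2.4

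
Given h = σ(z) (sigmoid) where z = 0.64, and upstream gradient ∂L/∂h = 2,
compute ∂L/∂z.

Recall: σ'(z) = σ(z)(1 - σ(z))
∂L/∂z = 0.4521

σ(0.64) = 0.6548
σ'(0.64) = σ(0.64)(1 - σ(0.64)) = 0.6548 × 0.3452 = 0.2261
∂L/∂z = ∂L/∂h · σ'(z) = 2 × 0.2261 = 0.4521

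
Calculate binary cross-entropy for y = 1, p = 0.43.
L = 0.844

L = -1·log(0.43) - 0·log(0.57) = -log(0.43) = 0.844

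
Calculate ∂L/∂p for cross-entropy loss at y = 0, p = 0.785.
∂L/∂p = 4.651

∂L/∂p = -y/p + (1-y)/(1-p) = 0 + 1/0.215 = 4.651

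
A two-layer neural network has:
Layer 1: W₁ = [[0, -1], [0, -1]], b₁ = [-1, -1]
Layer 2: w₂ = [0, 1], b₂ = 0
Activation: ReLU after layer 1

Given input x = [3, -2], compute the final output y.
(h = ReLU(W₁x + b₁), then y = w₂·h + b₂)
y = 1

Layer 1 pre-activation: z₁ = [1, 1]
After ReLU: h = [1, 1]
Layer 2 output: y = 0×1 + 1×1 + 0 = 1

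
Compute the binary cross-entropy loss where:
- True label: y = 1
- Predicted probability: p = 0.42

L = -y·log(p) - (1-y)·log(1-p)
L = 0.8675

L = -1·log(0.42) - 0·log(0.58) = -log(0.42) = 0.8675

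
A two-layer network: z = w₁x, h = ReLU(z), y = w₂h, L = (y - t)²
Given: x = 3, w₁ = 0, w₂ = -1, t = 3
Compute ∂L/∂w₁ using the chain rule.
∂L/∂w₁ = 0

Forward pass:
z = w₁x = 0×3 = 0
h = ReLU(0) = 0
y = w₂h = -1×0 = 0

Backward pass:
∂L/∂y = 2(y - t) = 2(0 - 3) = -6
∂y/∂h = w₂ = -1
∂h/∂z = 0 (ReLU derivative)
∂z/∂w₁ = x = 3

∂L/∂w₁ = -6 × -1 × 0 × 3 = 0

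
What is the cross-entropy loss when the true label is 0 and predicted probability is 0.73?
L = 1.309

L = -0·log(0.73) - 1·log(0.27) = -log(0.27) = 1.309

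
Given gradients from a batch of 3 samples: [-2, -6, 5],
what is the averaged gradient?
Average gradient = -1

Average = (1/3)(-2 + -6 + 5) = -3/3 = -1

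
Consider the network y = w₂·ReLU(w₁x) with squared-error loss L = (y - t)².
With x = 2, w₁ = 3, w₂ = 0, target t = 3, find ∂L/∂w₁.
∂L/∂w₁ = 0

Forward pass:
z = w₁x = 3×2 = 6
h = ReLU(6) = 6
y = w₂h = 0×6 = 0

Backward pass:
∂L/∂y = 2(y - t) = 2(0 - 3) = -6
∂y/∂h = w₂ = 0
∂h/∂z = 1 (ReLU derivative)
∂z/∂w₁ = x = 2

∂L/∂w₁ = -6 × 0 × 1 × 2 = 0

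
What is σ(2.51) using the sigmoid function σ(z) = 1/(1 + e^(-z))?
0.9248

sigmoid(2.51) = 1/(1 + e^(-2.51)) = 1/(1 + 0.08127) = 0.9248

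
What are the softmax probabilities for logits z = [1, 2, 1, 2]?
p = [0.1345, 0.3655, 0.1345, 0.3655]

exp(z) = [2.718, 7.389, 2.718, 7.389]
Sum = 20.21
p = [0.1345, 0.3655, 0.1345, 0.3655]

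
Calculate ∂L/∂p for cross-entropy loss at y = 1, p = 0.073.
∂L/∂p = -13.7

∂L/∂p = -y/p + (1-y)/(1-p) = -1/0.073 + 0 = -13.7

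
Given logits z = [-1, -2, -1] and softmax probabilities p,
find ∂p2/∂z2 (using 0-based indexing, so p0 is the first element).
∂p2/∂z2 = 0.244

p = softmax(z) = [0.4223, 0.1554, 0.4223]
p2 = 0.4223

∂p2/∂z2 = p2(1 - p2) = 0.4223 × (1 - 0.4223) = 0.244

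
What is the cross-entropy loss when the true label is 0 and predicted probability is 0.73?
L = 1.309

L = -0·log(0.73) - 1·log(0.27) = -log(0.27) = 1.309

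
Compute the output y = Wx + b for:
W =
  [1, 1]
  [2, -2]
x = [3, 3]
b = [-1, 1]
y = [5, 1]

Wx = [1×3 + 1×3, 2×3 + -2×3]
   = [6, 0]
y = Wx + b = [6 + -1, 0 + 1] = [5, 1]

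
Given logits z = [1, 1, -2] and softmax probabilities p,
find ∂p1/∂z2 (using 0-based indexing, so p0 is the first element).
∂p1/∂z2 = -0.01185

p = softmax(z) = [0.4879, 0.4879, 0.02429]
p1 = 0.4879, p2 = 0.02429

∂p1/∂z2 = -p1 × p2 = -0.4879 × 0.02429 = -0.01185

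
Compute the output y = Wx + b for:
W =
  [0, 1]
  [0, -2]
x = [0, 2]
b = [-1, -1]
y = [1, -5]

Wx = [0×0 + 1×2, 0×0 + -2×2]
   = [2, -4]
y = Wx + b = [2 + -1, -4 + -1] = [1, -5]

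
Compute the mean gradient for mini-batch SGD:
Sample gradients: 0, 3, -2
Average gradient = 0.3333

Average = (1/3)(0 + 3 + -2) = 1/3 = 0.3333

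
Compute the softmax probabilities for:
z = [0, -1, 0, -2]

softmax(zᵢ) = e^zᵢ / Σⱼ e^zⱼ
p = [0.3995, 0.147, 0.3995, 0.0541]

exp(z) = [1, 0.3679, 1, 0.1353]
Sum = 2.503
p = [0.3995, 0.147, 0.3995, 0.0541]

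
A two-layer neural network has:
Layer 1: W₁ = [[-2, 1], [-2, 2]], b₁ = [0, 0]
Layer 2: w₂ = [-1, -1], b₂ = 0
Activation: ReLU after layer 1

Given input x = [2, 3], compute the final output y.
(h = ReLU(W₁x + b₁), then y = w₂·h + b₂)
y = -2

Layer 1 pre-activation: z₁ = [-1, 2]
After ReLU: h = [0, 2]
Layer 2 output: y = -1×0 + -1×2 + 0 = -2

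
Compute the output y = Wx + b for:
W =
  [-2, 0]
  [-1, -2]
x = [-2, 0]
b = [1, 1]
y = [5, 3]

Wx = [-2×-2 + 0×0, -1×-2 + -2×0]
   = [4, 2]
y = Wx + b = [4 + 1, 2 + 1] = [5, 3]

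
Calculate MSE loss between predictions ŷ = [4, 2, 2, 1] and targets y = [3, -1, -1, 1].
MSE = 4.75

MSE = (1/4)((4-3)² + (2--1)² + (2--1)² + (1-1)²) = (1/4)(1 + 9 + 9 + 0) = 4.75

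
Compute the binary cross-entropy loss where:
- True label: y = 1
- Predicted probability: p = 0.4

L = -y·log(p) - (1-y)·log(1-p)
L = 0.9163

L = -1·log(0.4) - 0·log(0.6) = -log(0.4) = 0.9163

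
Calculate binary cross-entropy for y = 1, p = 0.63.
L = 0.462

L = -1·log(0.63) - 0·log(0.37) = -log(0.63) = 0.462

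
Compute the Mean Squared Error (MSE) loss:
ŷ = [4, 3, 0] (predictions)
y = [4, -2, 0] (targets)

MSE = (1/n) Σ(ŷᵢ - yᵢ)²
MSE = 8.333

MSE = (1/3)((4-4)² + (3--2)² + (0-0)²) = (1/3)(0 + 25 + 0) = 8.333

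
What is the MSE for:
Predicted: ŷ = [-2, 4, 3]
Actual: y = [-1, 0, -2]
MSE = 14

MSE = (1/3)((-2--1)² + (4-0)² + (3--2)²) = (1/3)(1 + 16 + 25) = 14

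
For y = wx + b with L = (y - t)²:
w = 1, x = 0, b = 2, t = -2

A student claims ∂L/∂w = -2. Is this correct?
Incorrect

y = (1)(0) + 2 = 2
∂L/∂y = 2(y - t) = 2(2 - -2) = 8
∂y/∂w = x = 0
∂L/∂w = 8 × 0 = 0

Claimed value: -2
Incorrect: The correct gradient is 0.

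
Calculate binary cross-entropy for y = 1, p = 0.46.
L = 0.7765

L = -1·log(0.46) - 0·log(0.54) = -log(0.46) = 0.7765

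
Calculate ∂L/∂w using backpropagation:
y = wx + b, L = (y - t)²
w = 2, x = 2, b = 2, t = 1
∂L/∂w = 20

y = wx + b = (2)(2) + 2 = 6
∂L/∂y = 2(y - t) = 2(6 - 1) = 10
∂y/∂w = x = 2
∂L/∂w = ∂L/∂y · ∂y/∂w = 10 × 2 = 20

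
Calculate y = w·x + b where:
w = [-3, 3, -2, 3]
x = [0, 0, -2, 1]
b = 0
y = 7

y = (-3)(0) + (3)(0) + (-2)(-2) + (3)(1) + 0 = 7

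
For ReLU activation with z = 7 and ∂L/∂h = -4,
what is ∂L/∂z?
∂L/∂z = -4

h = ReLU(7) = 7
Since z > 0: ∂h/∂z = 1
∂L/∂z = ∂L/∂h · ∂h/∂z = -4 × 1 = -4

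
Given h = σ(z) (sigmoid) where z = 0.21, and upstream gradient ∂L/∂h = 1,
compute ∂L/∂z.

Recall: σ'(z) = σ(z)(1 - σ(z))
∂L/∂z = 0.2473

σ(0.21) = 0.5523
σ'(0.21) = σ(0.21)(1 - σ(0.21)) = 0.5523 × 0.4477 = 0.2473
∂L/∂z = ∂L/∂h · σ'(z) = 1 × 0.2473 = 0.2473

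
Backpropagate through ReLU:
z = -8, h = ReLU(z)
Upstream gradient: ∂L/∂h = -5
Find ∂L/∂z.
∂L/∂z = 0

h = ReLU(-8) = 0
Since z < 0: ∂h/∂z = 0
∂L/∂z = ∂L/∂h · ∂h/∂z = -5 × 0 = 0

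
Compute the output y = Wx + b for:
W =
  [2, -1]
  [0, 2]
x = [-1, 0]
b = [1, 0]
y = [-1, 0]

Wx = [2×-1 + -1×0, 0×-1 + 2×0]
   = [-2, 0]
y = Wx + b = [-2 + 1, 0 + 0] = [-1, 0]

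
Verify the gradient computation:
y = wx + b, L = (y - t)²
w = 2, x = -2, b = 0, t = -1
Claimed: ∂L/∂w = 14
Incorrect

y = (2)(-2) + 0 = -4
∂L/∂y = 2(y - t) = 2(-4 - -1) = -6
∂y/∂w = x = -2
∂L/∂w = -6 × -2 = 12

Claimed value: 14
Incorrect: The correct gradient is 12.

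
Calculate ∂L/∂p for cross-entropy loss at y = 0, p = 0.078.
∂L/∂p = 1.085

∂L/∂p = -y/p + (1-y)/(1-p) = 0 + 1/0.922 = 1.085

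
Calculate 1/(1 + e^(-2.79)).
0.9421

sigmoid(2.79) = 1/(1 + e^(-2.79)) = 1/(1 + 0.06142) = 0.9421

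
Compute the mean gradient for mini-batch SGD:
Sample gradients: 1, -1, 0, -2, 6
Average gradient = 0.8

Average = (1/5)(1 + -1 + 0 + -2 + 6) = 4/5 = 0.8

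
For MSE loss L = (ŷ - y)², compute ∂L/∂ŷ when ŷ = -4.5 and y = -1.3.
∂L/∂ŷ = -6.4

∂L/∂ŷ = 2(ŷ - y) = 2(-4.5 - -1.3) = 2(-3.2) = -6.4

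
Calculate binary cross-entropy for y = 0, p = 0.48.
L = 0.6539

L = -0·log(0.48) - 1·log(0.52) = -log(0.52) = 0.6539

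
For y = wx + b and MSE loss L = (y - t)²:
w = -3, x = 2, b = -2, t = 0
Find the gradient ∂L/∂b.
∂L/∂b = -16

y = wx + b = (-3)(2) + -2 = -8
∂L/∂y = 2(y - t) = 2(-8 - 0) = -16
∂y/∂b = 1
∂L/∂b = ∂L/∂y · ∂y/∂b = -16 × 1 = -16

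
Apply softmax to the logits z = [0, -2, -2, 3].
p = [0.0468, 0.0063, 0.0063, 0.9405]

exp(z) = [1, 0.1353, 0.1353, 20.09]
Sum = 21.36
p = [0.0468, 0.0063, 0.0063, 0.9405]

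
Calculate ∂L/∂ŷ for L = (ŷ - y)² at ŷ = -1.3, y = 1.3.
∂L/∂ŷ = -5.2

∂L/∂ŷ = 2(ŷ - y) = 2(-1.3 - 1.3) = 2(-2.6) = -5.2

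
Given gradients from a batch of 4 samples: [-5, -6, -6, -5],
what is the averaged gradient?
Average gradient = -5.5

Average = (1/4)(-5 + -6 + -6 + -5) = -22/4 = -5.5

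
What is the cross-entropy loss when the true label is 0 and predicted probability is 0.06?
L = 0.06188

L = -0·log(0.06) - 1·log(0.94) = -log(0.94) = 0.06188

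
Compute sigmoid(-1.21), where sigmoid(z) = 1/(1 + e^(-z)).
0.2297

sigmoid(-1.21) = 1/(1 + e^(1.21)) = 1/(1 + 3.353) = 0.2297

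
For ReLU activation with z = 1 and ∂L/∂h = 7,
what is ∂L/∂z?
∂L/∂z = 7

h = ReLU(1) = 1
Since z > 0: ∂h/∂z = 1
∂L/∂z = ∂L/∂h · ∂h/∂z = 7 × 1 = 7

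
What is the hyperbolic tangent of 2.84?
0.9932

tanh(2.84) = (e^(2.84) - e^(-2.84))/(e^(2.84) + e^(-2.84)) = 0.9932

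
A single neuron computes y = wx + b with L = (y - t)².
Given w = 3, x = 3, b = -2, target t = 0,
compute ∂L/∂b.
∂L/∂b = 14

y = wx + b = (3)(3) + -2 = 7
∂L/∂y = 2(y - t) = 2(7 - 0) = 14
∂y/∂b = 1
∂L/∂b = ∂L/∂y · ∂y/∂b = 14 × 1 = 14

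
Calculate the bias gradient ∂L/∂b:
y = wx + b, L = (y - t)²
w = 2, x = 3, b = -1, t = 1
∂L/∂b = 8

y = wx + b = (2)(3) + -1 = 5
∂L/∂y = 2(y - t) = 2(5 - 1) = 8
∂y/∂b = 1
∂L/∂b = ∂L/∂y · ∂y/∂b = 8 × 1 = 8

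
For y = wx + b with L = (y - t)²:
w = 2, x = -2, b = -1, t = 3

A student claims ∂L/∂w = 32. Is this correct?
Correct

y = (2)(-2) + -1 = -5
∂L/∂y = 2(y - t) = 2(-5 - 3) = -16
∂y/∂w = x = -2
∂L/∂w = -16 × -2 = 32

Claimed value: 32
Correct: The correct gradient is 32.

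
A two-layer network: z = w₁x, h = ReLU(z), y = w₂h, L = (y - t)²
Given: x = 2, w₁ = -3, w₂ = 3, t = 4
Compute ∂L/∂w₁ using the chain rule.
∂L/∂w₁ = 0

Forward pass:
z = w₁x = -3×2 = -6
h = ReLU(-6) = 0
y = w₂h = 3×0 = 0

Backward pass:
∂L/∂y = 2(y - t) = 2(0 - 4) = -8
∂y/∂h = w₂ = 3
∂h/∂z = 0 (ReLU derivative)
∂z/∂w₁ = x = 2

∂L/∂w₁ = -8 × 3 × 0 × 2 = 0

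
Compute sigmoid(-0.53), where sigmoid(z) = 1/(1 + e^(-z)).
0.3705

sigmoid(-0.53) = 1/(1 + e^(0.53)) = 1/(1 + 1.699) = 0.3705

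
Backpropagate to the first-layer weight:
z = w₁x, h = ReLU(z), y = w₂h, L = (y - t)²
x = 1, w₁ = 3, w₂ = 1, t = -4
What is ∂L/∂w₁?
∂L/∂w₁ = 14

Forward pass:
z = w₁x = 3×1 = 3
h = ReLU(3) = 3
y = w₂h = 1×3 = 3

Backward pass:
∂L/∂y = 2(y - t) = 2(3 - -4) = 14
∂y/∂h = w₂ = 1
∂h/∂z = 1 (ReLU derivative)
∂z/∂w₁ = x = 1

∂L/∂w₁ = 14 × 1 × 1 × 1 = 14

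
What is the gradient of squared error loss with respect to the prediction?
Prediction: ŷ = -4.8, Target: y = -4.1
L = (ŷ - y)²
∂L/∂ŷ = -1.4

∂L/∂ŷ = 2(ŷ - y) = 2(-4.8 - -4.1) = 2(-0.7) = -1.4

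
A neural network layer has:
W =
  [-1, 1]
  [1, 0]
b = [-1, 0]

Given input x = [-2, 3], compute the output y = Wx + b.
y = [4, -2]

Wx = [-1×-2 + 1×3, 1×-2 + 0×3]
   = [5, -2]
y = Wx + b = [5 + -1, -2 + 0] = [4, -2]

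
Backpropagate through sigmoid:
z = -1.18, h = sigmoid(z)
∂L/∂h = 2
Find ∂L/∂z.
∂L/∂z = 0.3596

σ(-1.18) = 0.2351
σ'(-1.18) = σ(-1.18)(1 - σ(-1.18)) = 0.2351 × 0.7649 = 0.1798
∂L/∂z = ∂L/∂h · σ'(z) = 2 × 0.1798 = 0.3596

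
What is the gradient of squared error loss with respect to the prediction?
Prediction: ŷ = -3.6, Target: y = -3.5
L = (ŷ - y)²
∂L/∂ŷ = -0.2

∂L/∂ŷ = 2(ŷ - y) = 2(-3.6 - -3.5) = 2(-0.1) = -0.2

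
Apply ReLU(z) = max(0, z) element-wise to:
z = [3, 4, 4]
h = [3, 4, 4]

ReLU applied element-wise: max(0,3)=3, max(0,4)=4, max(0,4)=4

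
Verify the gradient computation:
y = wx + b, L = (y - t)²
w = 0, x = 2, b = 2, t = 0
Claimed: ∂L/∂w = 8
Correct

y = (0)(2) + 2 = 2
∂L/∂y = 2(y - t) = 2(2 - 0) = 4
∂y/∂w = x = 2
∂L/∂w = 4 × 2 = 8

Claimed value: 8
Correct: The correct gradient is 8.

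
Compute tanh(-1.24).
-0.8455

tanh(-1.24) = (e^(-1.24) - e^(1.24))/(e^(-1.24) + e^(1.24)) = -0.8455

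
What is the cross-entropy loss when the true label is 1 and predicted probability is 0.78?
L = 0.2485

L = -1·log(0.78) - 0·log(0.22) = -log(0.78) = 0.2485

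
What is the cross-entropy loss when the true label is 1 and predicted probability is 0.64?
L = 0.4463

L = -1·log(0.64) - 0·log(0.36) = -log(0.64) = 0.4463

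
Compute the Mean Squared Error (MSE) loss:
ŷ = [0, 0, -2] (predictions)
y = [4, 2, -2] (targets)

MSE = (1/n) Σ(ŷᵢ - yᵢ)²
MSE = 6.667

MSE = (1/3)((0-4)² + (0-2)² + (-2--2)²) = (1/3)(16 + 4 + 0) = 6.667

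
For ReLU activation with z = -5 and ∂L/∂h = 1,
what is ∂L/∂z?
∂L/∂z = 0

h = ReLU(-5) = 0
Since z < 0: ∂h/∂z = 0
∂L/∂z = ∂L/∂h · ∂h/∂z = 1 × 0 = 0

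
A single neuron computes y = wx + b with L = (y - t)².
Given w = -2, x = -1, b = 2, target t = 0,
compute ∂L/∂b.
∂L/∂b = 8

y = wx + b = (-2)(-1) + 2 = 4
∂L/∂y = 2(y - t) = 2(4 - 0) = 8
∂y/∂b = 1
∂L/∂b = ∂L/∂y · ∂y/∂b = 8 × 1 = 8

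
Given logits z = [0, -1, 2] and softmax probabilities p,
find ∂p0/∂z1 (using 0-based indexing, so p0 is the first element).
∂p0/∂z1 = -0.004797

p = softmax(z) = [0.1142, 0.04201, 0.8438]
p0 = 0.1142, p1 = 0.04201

∂p0/∂z1 = -p0 × p1 = -0.1142 × 0.04201 = -0.004797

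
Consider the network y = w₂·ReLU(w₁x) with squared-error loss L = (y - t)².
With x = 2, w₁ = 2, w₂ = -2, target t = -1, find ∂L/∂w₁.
∂L/∂w₁ = 56

Forward pass:
z = w₁x = 2×2 = 4
h = ReLU(4) = 4
y = w₂h = -2×4 = -8

Backward pass:
∂L/∂y = 2(y - t) = 2(-8 - -1) = -14
∂y/∂h = w₂ = -2
∂h/∂z = 1 (ReLU derivative)
∂z/∂w₁ = x = 2

∂L/∂w₁ = -14 × -2 × 1 × 2 = 56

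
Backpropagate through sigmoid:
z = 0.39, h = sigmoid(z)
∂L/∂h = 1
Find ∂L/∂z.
∂L/∂z = 0.2407

σ(0.39) = 0.5963
σ'(0.39) = σ(0.39)(1 - σ(0.39)) = 0.5963 × 0.4037 = 0.2407
∂L/∂z = ∂L/∂h · σ'(z) = 1 × 0.2407 = 0.2407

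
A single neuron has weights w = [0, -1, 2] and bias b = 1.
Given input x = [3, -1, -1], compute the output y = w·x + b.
y = 0

y = (0)(3) + (-1)(-1) + (2)(-1) + 1 = 0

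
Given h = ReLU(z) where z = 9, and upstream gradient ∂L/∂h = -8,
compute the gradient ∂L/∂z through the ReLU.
∂L/∂z = -8

h = ReLU(9) = 9
Since z > 0: ∂h/∂z = 1
∂L/∂z = ∂L/∂h · ∂h/∂z = -8 × 1 = -8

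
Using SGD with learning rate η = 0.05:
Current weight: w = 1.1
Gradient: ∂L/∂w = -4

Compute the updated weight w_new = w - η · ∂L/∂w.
w_new = 1.3

w_new = w - η·∂L/∂w = 1.1 - 0.05×(-4) = 1.1 - (-0.2) = 1.3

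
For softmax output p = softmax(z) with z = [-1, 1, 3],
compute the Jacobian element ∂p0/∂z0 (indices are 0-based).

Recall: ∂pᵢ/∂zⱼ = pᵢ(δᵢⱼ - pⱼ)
∂p0/∂z0 = 0.01562

p = softmax(z) = [0.01588, 0.1173, 0.8668]
p0 = 0.01588

∂p0/∂z0 = p0(1 - p0) = 0.01588 × (1 - 0.01588) = 0.01562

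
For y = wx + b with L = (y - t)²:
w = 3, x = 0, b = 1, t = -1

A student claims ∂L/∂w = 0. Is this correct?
Correct

y = (3)(0) + 1 = 1
∂L/∂y = 2(y - t) = 2(1 - -1) = 4
∂y/∂w = x = 0
∂L/∂w = 4 × 0 = 0

Claimed value: 0
Correct: The correct gradient is 0.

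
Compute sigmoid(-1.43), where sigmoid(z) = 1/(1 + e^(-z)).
0.1931

sigmoid(-1.43) = 1/(1 + e^(1.43)) = 1/(1 + 4.179) = 0.1931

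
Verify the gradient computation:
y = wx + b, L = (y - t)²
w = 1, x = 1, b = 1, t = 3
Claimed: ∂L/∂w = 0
Incorrect

y = (1)(1) + 1 = 2
∂L/∂y = 2(y - t) = 2(2 - 3) = -2
∂y/∂w = x = 1
∂L/∂w = -2 × 1 = -2

Claimed value: 0
Incorrect: The correct gradient is -2.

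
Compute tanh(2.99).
0.995

tanh(2.99) = (e^(2.99) - e^(-2.99))/(e^(2.99) + e^(-2.99)) = 0.995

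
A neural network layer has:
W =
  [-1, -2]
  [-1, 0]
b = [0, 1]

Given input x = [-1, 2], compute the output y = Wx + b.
y = [-3, 2]

Wx = [-1×-1 + -2×2, -1×-1 + 0×2]
   = [-3, 1]
y = Wx + b = [-3 + 0, 1 + 1] = [-3, 2]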